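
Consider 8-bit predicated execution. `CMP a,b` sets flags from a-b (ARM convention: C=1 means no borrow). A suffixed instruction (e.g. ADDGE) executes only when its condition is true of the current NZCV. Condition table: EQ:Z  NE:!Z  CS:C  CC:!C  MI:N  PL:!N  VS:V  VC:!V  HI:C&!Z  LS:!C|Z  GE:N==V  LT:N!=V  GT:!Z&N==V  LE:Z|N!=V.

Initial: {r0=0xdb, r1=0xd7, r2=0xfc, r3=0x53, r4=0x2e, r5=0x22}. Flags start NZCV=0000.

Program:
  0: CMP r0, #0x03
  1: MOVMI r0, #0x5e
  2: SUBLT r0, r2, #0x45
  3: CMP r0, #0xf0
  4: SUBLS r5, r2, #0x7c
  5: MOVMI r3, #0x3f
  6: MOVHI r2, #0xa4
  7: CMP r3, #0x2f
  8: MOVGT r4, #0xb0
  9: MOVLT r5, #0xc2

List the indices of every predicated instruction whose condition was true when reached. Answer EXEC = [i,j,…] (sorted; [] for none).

EXEC = [1,2,4,5,8]

[0] flags=1010 → (cmp)
[1] flags=1010 MI?T → r0=0x5e
[2] flags=1010 LT?T → r0=0xb7
[3] flags=1000 → (cmp)
[4] flags=1000 LS?T → r5=0x80
[5] flags=1000 MI?T → r3=0x3f
[6] flags=1000 HI?F → skip
[7] flags=0010 → (cmp)
[8] flags=0010 GT?T → r4=0xb0
[9] flags=0010 LT?F → skip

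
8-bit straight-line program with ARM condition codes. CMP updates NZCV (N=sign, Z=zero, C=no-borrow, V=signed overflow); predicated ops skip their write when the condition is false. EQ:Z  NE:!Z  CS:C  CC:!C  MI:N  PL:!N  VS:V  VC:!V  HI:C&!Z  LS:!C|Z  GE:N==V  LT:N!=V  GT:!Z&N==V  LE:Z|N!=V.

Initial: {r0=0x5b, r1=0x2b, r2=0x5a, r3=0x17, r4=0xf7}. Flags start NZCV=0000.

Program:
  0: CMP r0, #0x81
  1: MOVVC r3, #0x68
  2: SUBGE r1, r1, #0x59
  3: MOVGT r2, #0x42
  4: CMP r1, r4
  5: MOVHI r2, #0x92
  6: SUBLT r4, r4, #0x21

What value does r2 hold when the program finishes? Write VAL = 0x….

[0] flags=1001 → (cmp)
[1] flags=1001 VC?F → skip
[2] flags=1001 GE?T → r1=0xd2
[3] flags=1001 GT?T → r2=0x42
[4] flags=1000 → (cmp)
[5] flags=1000 HI?F → skip
[6] flags=1000 LT?T → r4=0xd6

VAL = 0x42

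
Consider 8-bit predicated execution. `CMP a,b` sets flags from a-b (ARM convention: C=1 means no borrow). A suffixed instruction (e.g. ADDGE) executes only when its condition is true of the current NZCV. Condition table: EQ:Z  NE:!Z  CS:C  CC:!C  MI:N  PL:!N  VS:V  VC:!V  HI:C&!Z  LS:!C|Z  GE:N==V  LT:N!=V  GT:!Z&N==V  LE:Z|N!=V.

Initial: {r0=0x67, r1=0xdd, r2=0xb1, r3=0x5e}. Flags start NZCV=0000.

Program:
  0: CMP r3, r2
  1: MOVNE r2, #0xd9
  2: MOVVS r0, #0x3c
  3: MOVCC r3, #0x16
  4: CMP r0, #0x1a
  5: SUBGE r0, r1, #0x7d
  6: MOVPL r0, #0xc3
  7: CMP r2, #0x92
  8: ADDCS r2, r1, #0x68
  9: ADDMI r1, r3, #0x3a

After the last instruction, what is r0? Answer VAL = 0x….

VAL = 0xc3

[0] flags=1001 → (cmp)
[1] flags=1001 NE?T → r2=0xd9
[2] flags=1001 VS?T → r0=0x3c
[3] flags=1001 CC?T → r3=0x16
[4] flags=0010 → (cmp)
[5] flags=0010 GE?T → r0=0x60
[6] flags=0010 PL?T → r0=0xc3
[7] flags=0010 → (cmp)
[8] flags=0010 CS?T → r2=0x45
[9] flags=0010 MI?F → skip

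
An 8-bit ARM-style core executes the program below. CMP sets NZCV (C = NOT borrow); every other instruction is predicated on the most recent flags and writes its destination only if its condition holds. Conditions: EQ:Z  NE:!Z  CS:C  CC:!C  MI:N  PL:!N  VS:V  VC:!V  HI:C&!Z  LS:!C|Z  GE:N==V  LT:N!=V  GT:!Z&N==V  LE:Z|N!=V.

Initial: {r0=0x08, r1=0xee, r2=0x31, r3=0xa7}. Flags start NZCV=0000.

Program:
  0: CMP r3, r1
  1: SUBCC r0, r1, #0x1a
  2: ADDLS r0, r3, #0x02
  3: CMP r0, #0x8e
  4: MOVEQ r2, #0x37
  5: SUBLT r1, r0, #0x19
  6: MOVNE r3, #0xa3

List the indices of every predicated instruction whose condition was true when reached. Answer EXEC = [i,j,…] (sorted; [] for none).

EXEC = [1,2,6]

[0] flags=1000 → (cmp)
[1] flags=1000 CC?T → r0=0xd4
[2] flags=1000 LS?T → r0=0xa9
[3] flags=0010 → (cmp)
[4] flags=0010 EQ?F → skip
[5] flags=0010 LT?F → skip
[6] flags=0010 NE?T → r3=0xa3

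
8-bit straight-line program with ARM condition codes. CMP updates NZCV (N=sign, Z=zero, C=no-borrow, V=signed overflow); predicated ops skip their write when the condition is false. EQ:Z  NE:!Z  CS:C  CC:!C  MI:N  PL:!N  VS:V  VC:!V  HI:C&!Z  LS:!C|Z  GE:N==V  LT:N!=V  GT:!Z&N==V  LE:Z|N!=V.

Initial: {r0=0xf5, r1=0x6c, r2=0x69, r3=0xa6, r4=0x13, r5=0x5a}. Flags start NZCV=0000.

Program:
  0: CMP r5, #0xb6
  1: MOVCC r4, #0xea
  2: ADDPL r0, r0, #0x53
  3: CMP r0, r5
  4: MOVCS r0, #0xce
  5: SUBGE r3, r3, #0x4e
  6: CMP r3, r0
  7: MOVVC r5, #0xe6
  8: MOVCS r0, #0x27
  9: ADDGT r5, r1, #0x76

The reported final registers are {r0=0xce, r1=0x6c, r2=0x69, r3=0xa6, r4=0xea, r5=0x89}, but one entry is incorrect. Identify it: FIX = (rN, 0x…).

[0] flags=1001 → (cmp)
[1] flags=1001 CC?T → r4=0xea
[2] flags=1001 PL?F → skip
[3] flags=1010 → (cmp)
[4] flags=1010 CS?T → r0=0xce
[5] flags=1010 GE?F → skip
[6] flags=1000 → (cmp)
[7] flags=1000 VC?T → r5=0xe6
[8] flags=1000 CS?F → skip
[9] flags=1000 GT?F → skip

FIX = (r5, 0xe6)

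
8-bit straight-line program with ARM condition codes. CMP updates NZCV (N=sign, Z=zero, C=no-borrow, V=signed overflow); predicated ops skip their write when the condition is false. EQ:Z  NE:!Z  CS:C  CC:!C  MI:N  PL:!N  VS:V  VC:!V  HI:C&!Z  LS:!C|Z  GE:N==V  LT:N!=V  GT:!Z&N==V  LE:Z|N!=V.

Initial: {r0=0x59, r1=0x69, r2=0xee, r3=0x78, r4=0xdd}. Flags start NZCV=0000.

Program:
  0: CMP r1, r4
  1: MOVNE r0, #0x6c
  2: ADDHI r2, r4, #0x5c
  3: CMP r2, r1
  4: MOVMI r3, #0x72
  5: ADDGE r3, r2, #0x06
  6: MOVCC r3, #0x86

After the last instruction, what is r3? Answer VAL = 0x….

[0] flags=1001 → (cmp)
[1] flags=1001 NE?T → r0=0x6c
[2] flags=1001 HI?F → skip
[3] flags=1010 → (cmp)
[4] flags=1010 MI?T → r3=0x72
[5] flags=1010 GE?F → skip
[6] flags=1010 CC?F → skip

VAL = 0x72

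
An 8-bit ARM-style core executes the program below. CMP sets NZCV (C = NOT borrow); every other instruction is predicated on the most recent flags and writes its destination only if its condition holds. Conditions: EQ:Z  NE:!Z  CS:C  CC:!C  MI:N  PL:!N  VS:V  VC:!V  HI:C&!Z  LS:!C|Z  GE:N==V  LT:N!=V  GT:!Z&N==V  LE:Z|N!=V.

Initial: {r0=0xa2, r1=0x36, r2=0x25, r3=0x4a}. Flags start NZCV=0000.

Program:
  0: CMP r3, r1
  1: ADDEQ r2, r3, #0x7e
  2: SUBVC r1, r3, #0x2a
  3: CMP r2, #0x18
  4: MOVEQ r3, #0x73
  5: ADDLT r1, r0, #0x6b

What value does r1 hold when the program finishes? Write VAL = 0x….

VAL = 0x20

0: ✓ CMP  NZCV=0010
1: · ADDEQ
2: ✓ SUBVC  r1←0x20
3: ✓ CMP  NZCV=0010
4: · MOVEQ
5: · ADDLT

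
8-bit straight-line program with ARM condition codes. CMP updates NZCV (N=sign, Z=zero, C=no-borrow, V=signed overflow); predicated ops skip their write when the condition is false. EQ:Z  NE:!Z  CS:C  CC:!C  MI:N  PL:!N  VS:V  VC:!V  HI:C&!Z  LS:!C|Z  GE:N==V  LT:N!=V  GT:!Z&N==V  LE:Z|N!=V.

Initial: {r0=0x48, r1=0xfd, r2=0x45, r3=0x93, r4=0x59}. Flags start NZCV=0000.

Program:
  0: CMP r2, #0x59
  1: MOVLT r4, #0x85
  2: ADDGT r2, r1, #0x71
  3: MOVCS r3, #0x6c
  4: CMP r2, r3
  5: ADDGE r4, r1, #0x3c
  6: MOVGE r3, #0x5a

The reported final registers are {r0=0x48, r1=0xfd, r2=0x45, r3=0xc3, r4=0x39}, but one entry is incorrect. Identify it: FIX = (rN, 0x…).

FIX = (r3, 0x5a)

0: ✓ CMP  NZCV=1000
1: ✓ MOVLT  r4←0x85
2: · ADDGT
3: · MOVCS
4: ✓ CMP  NZCV=1001
5: ✓ ADDGE  r4←0x39
6: ✓ MOVGE  r3←0x5a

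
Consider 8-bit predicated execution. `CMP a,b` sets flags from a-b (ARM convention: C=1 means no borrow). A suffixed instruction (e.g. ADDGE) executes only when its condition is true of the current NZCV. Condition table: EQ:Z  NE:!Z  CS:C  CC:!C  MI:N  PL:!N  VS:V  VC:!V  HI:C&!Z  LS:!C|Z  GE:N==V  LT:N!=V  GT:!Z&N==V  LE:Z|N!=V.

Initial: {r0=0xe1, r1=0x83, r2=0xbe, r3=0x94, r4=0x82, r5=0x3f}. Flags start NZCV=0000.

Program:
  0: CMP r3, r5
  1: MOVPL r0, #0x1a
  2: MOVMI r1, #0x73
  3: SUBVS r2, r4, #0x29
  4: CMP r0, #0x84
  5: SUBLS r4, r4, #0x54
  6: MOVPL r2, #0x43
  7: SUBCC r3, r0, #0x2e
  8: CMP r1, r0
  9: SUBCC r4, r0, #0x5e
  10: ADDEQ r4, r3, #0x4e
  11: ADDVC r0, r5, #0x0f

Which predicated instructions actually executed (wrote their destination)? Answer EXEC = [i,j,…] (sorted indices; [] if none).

EXEC = [1,3,5,7]

0: ✓ CMP  NZCV=0011
1: ✓ MOVPL  r0←0x1a
2: · MOVMI
3: ✓ SUBVS  r2←0x59
4: ✓ CMP  NZCV=1001
5: ✓ SUBLS  r4←0x2e
6: · MOVPL
7: ✓ SUBCC  r3←0xec
8: ✓ CMP  NZCV=0011
9: · SUBCC
10: · ADDEQ
11: · ADDVC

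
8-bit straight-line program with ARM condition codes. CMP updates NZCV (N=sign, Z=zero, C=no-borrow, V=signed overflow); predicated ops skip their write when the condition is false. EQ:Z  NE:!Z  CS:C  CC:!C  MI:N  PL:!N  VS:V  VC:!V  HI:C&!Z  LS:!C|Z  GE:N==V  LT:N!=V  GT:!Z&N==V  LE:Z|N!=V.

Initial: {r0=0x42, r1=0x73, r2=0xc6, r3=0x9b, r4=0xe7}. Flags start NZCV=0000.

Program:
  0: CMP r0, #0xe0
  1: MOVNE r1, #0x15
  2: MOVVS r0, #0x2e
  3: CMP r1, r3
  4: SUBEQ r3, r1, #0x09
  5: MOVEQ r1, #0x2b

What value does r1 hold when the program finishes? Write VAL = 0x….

VAL = 0x15

0: ✓ CMP  NZCV=0000
1: ✓ MOVNE  r1←0x15
2: · MOVVS
3: ✓ CMP  NZCV=0000
4: · SUBEQ
5: · MOVEQ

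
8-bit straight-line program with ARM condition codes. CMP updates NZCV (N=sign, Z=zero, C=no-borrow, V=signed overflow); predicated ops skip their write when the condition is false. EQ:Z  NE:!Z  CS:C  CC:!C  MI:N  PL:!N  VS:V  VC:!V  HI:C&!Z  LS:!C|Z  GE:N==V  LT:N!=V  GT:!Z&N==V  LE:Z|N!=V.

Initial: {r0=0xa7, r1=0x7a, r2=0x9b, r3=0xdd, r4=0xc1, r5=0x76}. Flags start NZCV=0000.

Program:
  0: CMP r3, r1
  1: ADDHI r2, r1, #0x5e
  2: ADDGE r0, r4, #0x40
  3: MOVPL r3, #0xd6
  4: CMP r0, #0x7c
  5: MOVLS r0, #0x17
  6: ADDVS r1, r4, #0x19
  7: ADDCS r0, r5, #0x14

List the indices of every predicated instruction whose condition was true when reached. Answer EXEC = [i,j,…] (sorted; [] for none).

[0] flags=0011 → (cmp)
[1] flags=0011 HI?T → r2=0xd8
[2] flags=0011 GE?F → skip
[3] flags=0011 PL?T → r3=0xd6
[4] flags=0011 → (cmp)
[5] flags=0011 LS?F → skip
[6] flags=0011 VS?T → r1=0xda
[7] flags=0011 CS?T → r0=0x8a

EXEC = [1,3,6,7]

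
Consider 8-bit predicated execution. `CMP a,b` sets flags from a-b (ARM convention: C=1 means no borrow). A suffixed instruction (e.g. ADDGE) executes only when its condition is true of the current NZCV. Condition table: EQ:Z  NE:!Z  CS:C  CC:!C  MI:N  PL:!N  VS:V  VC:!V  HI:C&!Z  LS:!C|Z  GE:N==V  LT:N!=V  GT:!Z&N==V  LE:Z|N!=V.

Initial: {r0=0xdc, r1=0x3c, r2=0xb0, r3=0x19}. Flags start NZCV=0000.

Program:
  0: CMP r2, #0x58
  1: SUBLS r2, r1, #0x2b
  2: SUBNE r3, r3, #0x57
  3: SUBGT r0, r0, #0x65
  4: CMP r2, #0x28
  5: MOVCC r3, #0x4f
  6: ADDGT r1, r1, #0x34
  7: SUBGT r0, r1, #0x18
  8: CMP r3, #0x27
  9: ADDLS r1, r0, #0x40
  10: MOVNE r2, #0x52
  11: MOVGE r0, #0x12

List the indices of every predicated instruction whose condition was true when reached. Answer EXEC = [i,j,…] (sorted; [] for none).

[0] flags=0011 → (cmp)
[1] flags=0011 LS?F → skip
[2] flags=0011 NE?T → r3=0xc2
[3] flags=0011 GT?F → skip
[4] flags=1010 → (cmp)
[5] flags=1010 CC?F → skip
[6] flags=1010 GT?F → skip
[7] flags=1010 GT?F → skip
[8] flags=1010 → (cmp)
[9] flags=1010 LS?F → skip
[10] flags=1010 NE?T → r2=0x52
[11] flags=1010 GE?F → skip

EXEC = [2,10]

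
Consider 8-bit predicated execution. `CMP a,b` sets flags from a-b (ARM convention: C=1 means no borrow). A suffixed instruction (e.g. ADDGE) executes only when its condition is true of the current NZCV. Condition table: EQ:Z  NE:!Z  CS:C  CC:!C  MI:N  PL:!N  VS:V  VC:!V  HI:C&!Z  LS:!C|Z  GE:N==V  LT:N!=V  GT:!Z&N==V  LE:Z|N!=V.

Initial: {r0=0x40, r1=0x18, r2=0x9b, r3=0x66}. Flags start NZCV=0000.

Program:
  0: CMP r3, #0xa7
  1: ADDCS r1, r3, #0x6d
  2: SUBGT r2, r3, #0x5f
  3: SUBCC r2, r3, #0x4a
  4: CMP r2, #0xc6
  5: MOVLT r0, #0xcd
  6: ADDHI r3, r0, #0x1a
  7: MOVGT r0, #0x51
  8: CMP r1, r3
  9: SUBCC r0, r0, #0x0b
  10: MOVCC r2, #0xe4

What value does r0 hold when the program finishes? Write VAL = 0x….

0: ✓ CMP  NZCV=1001
1: · ADDCS
2: ✓ SUBGT  r2←0x07
3: ✓ SUBCC  r2←0x1c
4: ✓ CMP  NZCV=0000
5: · MOVLT
6: · ADDHI
7: ✓ MOVGT  r0←0x51
8: ✓ CMP  NZCV=1000
9: ✓ SUBCC  r0←0x46
10: ✓ MOVCC  r2←0xe4

VAL = 0x46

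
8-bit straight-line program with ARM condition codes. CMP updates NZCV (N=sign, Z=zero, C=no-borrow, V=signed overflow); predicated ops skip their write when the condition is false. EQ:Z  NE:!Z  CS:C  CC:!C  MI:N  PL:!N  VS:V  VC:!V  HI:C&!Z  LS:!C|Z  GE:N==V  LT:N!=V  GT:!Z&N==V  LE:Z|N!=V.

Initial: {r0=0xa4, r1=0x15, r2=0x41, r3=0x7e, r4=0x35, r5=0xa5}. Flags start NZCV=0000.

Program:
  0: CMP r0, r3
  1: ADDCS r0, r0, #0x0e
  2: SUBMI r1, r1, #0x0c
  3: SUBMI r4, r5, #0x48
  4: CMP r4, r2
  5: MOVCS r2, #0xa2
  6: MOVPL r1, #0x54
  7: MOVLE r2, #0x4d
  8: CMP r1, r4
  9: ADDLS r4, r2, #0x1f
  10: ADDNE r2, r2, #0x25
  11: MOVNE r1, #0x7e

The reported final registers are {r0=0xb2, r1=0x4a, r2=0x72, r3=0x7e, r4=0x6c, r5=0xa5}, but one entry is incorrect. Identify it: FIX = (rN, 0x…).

0: ✓ CMP  NZCV=0011
1: ✓ ADDCS  r0←0xb2
2: · SUBMI
3: · SUBMI
4: ✓ CMP  NZCV=1000
5: · MOVCS
6: · MOVPL
7: ✓ MOVLE  r2←0x4d
8: ✓ CMP  NZCV=1000
9: ✓ ADDLS  r4←0x6c
10: ✓ ADDNE  r2←0x72
11: ✓ MOVNE  r1←0x7e

FIX = (r1, 0x7e)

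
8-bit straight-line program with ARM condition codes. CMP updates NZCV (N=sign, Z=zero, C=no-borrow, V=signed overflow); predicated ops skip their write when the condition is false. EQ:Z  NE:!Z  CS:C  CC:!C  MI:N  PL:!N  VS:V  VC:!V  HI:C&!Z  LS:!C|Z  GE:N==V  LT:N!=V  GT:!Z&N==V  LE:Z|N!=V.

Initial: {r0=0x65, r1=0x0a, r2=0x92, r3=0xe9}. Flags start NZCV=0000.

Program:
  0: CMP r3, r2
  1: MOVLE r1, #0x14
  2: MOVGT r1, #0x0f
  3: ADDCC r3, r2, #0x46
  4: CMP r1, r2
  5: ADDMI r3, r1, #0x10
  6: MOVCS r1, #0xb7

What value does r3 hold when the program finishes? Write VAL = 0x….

VAL = 0xe9

0: ✓ CMP  NZCV=0010
1: · MOVLE
2: ✓ MOVGT  r1←0x0f
3: · ADDCC
4: ✓ CMP  NZCV=0000
5: · ADDMI
6: · MOVCS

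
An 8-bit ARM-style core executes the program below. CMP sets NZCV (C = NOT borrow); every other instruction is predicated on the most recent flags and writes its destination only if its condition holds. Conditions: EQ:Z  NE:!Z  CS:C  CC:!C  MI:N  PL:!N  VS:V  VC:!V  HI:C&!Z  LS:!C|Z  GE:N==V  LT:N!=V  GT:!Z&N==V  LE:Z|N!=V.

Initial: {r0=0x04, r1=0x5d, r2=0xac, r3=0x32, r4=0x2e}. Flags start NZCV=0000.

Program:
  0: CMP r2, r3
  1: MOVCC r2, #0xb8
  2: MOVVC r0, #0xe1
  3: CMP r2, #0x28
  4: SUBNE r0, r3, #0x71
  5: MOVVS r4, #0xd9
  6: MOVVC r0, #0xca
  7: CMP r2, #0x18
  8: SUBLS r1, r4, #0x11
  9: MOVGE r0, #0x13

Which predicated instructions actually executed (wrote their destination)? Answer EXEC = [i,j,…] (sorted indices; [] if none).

EXEC = [4,6]

0: ✓ CMP  NZCV=0011
1: · MOVCC
2: · MOVVC
3: ✓ CMP  NZCV=1010
4: ✓ SUBNE  r0←0xc1
5: · MOVVS
6: ✓ MOVVC  r0←0xca
7: ✓ CMP  NZCV=1010
8: · SUBLS
9: · MOVGE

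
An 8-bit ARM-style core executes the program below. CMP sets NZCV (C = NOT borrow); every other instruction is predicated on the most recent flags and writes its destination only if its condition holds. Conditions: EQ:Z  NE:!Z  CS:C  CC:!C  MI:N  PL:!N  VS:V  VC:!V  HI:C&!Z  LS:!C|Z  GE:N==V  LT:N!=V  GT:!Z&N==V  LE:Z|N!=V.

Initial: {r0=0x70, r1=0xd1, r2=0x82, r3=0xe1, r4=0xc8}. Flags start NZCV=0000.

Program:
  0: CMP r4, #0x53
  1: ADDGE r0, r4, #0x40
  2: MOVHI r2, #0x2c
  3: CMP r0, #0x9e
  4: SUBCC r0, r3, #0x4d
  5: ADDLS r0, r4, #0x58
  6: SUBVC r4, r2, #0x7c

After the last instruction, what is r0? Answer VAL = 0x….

VAL = 0x20

0: ✓ CMP  NZCV=0011
1: · ADDGE
2: ✓ MOVHI  r2←0x2c
3: ✓ CMP  NZCV=1001
4: ✓ SUBCC  r0←0x94
5: ✓ ADDLS  r0←0x20
6: · SUBVC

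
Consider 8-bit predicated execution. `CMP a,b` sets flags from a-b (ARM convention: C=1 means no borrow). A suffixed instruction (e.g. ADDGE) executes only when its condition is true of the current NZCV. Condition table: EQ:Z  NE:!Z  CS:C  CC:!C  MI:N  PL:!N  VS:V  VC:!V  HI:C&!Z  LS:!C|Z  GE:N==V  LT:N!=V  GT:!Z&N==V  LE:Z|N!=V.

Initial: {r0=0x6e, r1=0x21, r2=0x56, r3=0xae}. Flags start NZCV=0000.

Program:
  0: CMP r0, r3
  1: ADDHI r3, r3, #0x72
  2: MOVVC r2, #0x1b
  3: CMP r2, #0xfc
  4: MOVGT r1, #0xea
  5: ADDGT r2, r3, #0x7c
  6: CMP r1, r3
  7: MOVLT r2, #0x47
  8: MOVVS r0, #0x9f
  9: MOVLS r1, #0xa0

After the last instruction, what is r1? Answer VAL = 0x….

VAL = 0xea

[0] flags=1001 → (cmp)
[1] flags=1001 HI?F → skip
[2] flags=1001 VC?F → skip
[3] flags=0000 → (cmp)
[4] flags=0000 GT?T → r1=0xea
[5] flags=0000 GT?T → r2=0x2a
[6] flags=0010 → (cmp)
[7] flags=0010 LT?F → skip
[8] flags=0010 VS?F → skip
[9] flags=0010 LS?F → skip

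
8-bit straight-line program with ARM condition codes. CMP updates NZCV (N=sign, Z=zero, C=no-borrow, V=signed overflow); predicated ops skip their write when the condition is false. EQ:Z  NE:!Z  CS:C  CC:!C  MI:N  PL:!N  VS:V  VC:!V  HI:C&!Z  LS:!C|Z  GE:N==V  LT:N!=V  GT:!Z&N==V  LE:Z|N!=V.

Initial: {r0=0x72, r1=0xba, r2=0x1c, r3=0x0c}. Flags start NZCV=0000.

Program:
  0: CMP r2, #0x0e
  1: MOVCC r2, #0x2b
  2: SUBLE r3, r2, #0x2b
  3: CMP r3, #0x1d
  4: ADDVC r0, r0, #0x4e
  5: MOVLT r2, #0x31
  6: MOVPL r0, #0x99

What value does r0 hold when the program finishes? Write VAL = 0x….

[0] flags=0010 → (cmp)
[1] flags=0010 CC?F → skip
[2] flags=0010 LE?F → skip
[3] flags=1000 → (cmp)
[4] flags=1000 VC?T → r0=0xc0
[5] flags=1000 LT?T → r2=0x31
[6] flags=1000 PL?F → skip

VAL = 0xc0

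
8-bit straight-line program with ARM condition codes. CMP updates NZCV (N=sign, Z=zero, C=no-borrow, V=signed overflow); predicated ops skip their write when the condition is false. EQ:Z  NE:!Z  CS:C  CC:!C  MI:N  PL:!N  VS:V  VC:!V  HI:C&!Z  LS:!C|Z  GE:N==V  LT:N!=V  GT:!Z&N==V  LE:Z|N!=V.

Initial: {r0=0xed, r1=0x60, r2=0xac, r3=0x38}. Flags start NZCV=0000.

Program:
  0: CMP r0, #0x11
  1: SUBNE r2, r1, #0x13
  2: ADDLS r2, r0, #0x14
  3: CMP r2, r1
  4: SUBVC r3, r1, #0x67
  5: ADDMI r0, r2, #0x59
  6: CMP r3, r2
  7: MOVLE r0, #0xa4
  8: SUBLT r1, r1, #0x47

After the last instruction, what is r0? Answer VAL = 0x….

VAL = 0xa4

[0] flags=1010 → (cmp)
[1] flags=1010 NE?T → r2=0x4d
[2] flags=1010 LS?F → skip
[3] flags=1000 → (cmp)
[4] flags=1000 VC?T → r3=0xf9
[5] flags=1000 MI?T → r0=0xa6
[6] flags=1010 → (cmp)
[7] flags=1010 LE?T → r0=0xa4
[8] flags=1010 LT?T → r1=0x19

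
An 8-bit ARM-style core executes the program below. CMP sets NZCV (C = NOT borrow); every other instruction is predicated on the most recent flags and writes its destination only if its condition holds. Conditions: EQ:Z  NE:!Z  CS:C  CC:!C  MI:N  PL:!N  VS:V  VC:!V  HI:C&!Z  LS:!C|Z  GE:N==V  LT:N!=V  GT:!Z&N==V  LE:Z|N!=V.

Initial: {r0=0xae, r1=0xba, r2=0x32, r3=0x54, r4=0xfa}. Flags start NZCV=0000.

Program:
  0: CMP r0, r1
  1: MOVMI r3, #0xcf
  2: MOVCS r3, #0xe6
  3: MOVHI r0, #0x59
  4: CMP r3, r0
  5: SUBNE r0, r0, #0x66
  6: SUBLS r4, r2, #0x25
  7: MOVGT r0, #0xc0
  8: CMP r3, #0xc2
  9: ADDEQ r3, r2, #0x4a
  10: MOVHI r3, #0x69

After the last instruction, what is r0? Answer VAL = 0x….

VAL = 0xc0

[0] flags=1000 → (cmp)
[1] flags=1000 MI?T → r3=0xcf
[2] flags=1000 CS?F → skip
[3] flags=1000 HI?F → skip
[4] flags=0010 → (cmp)
[5] flags=0010 NE?T → r0=0x48
[6] flags=0010 LS?F → skip
[7] flags=0010 GT?T → r0=0xc0
[8] flags=0010 → (cmp)
[9] flags=0010 EQ?F → skip
[10] flags=0010 HI?T → r3=0x69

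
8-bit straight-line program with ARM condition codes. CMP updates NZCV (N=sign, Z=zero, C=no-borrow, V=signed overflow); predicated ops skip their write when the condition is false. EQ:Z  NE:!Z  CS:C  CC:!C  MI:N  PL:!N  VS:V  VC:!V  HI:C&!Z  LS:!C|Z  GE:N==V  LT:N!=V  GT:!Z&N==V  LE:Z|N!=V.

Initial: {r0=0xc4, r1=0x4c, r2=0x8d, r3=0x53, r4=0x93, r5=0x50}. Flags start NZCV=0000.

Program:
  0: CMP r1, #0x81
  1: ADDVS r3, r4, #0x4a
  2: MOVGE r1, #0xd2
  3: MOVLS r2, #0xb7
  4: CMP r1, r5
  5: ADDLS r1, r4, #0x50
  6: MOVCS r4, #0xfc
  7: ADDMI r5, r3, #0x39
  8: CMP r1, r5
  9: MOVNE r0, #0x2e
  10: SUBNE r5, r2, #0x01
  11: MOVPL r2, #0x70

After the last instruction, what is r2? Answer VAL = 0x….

0: ✓ CMP  NZCV=1001
1: ✓ ADDVS  r3←0xdd
2: ✓ MOVGE  r1←0xd2
3: ✓ MOVLS  r2←0xb7
4: ✓ CMP  NZCV=1010
5: · ADDLS
6: ✓ MOVCS  r4←0xfc
7: ✓ ADDMI  r5←0x16
8: ✓ CMP  NZCV=1010
9: ✓ MOVNE  r0←0x2e
10: ✓ SUBNE  r5←0xb6
11: · MOVPL

VAL = 0xb7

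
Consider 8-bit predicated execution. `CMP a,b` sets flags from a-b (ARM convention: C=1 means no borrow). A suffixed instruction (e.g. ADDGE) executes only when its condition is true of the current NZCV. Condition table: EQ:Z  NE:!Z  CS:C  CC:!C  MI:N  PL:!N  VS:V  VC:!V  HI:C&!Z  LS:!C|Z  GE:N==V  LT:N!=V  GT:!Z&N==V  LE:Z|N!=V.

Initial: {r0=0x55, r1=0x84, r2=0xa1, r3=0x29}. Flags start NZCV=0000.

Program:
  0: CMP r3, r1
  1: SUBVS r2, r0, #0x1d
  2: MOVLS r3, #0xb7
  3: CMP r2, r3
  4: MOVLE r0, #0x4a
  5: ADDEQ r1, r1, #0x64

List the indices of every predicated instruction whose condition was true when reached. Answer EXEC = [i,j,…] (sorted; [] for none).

[0] flags=1001 → (cmp)
[1] flags=1001 VS?T → r2=0x38
[2] flags=1001 LS?T → r3=0xb7
[3] flags=1001 → (cmp)
[4] flags=1001 LE?F → skip
[5] flags=1001 EQ?F → skip

EXEC = [1,2]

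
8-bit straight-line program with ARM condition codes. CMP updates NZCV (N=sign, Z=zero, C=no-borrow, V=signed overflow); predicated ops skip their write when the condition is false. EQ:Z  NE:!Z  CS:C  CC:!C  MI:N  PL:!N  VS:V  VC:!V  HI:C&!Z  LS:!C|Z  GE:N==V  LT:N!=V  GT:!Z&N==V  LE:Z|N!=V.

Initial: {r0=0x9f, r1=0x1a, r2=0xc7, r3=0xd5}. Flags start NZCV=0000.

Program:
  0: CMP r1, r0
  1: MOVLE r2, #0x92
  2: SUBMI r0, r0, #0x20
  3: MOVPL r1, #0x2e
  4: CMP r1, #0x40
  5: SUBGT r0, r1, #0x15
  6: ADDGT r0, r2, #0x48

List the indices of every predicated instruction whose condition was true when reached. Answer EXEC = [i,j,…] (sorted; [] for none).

[0] flags=0000 → (cmp)
[1] flags=0000 LE?F → skip
[2] flags=0000 MI?F → skip
[3] flags=0000 PL?T → r1=0x2e
[4] flags=1000 → (cmp)
[5] flags=1000 GT?F → skip
[6] flags=1000 GT?F → skip

EXEC = [3]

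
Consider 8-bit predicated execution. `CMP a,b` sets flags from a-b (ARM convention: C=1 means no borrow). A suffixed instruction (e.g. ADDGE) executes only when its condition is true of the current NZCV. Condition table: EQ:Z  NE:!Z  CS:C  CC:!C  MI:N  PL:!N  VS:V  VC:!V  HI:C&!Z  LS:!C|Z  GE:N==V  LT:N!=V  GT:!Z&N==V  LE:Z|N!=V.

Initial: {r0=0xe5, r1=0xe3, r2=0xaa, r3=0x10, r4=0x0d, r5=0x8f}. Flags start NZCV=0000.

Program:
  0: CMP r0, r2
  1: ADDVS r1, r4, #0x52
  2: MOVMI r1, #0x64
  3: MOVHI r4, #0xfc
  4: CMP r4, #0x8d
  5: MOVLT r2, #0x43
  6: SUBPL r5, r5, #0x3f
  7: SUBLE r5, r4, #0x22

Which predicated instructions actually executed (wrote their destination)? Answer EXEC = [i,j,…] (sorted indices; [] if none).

EXEC = [3,6]

0: ✓ CMP  NZCV=0010
1: · ADDVS
2: · MOVMI
3: ✓ MOVHI  r4←0xfc
4: ✓ CMP  NZCV=0010
5: · MOVLT
6: ✓ SUBPL  r5←0x50
7: · SUBLE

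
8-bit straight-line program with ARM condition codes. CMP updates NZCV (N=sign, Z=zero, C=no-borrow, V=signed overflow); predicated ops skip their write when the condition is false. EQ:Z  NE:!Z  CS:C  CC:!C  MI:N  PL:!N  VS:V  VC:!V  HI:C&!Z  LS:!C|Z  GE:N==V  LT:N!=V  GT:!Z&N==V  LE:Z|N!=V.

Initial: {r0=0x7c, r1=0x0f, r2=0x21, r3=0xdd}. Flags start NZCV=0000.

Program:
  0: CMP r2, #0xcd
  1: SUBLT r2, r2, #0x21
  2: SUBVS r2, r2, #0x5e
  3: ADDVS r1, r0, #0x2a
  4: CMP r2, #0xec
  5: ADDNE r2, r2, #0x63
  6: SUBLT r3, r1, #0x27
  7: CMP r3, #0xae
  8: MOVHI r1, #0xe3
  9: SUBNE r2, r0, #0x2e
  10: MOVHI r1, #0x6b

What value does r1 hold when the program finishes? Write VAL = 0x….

VAL = 0x6b

0: ✓ CMP  NZCV=0000
1: · SUBLT
2: · SUBVS
3: · ADDVS
4: ✓ CMP  NZCV=0000
5: ✓ ADDNE  r2←0x84
6: · SUBLT
7: ✓ CMP  NZCV=0010
8: ✓ MOVHI  r1←0xe3
9: ✓ SUBNE  r2←0x4e
10: ✓ MOVHI  r1←0x6b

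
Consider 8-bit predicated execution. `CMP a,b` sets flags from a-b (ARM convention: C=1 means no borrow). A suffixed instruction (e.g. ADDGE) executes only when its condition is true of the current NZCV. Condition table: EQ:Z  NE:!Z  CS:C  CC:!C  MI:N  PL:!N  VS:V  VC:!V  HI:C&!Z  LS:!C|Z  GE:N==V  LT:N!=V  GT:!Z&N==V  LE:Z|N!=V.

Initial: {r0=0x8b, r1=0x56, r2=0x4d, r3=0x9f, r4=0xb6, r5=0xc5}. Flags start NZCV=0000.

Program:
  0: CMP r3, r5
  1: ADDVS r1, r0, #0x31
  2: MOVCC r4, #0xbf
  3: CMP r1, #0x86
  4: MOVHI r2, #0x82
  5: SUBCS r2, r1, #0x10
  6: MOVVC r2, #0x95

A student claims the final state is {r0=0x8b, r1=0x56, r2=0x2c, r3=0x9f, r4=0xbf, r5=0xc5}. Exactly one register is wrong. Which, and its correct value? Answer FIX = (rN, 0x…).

[0] flags=1000 → (cmp)
[1] flags=1000 VS?F → skip
[2] flags=1000 CC?T → r4=0xbf
[3] flags=1001 → (cmp)
[4] flags=1001 HI?F → skip
[5] flags=1001 CS?F → skip
[6] flags=1001 VC?F → skip

FIX = (r2, 0x4d)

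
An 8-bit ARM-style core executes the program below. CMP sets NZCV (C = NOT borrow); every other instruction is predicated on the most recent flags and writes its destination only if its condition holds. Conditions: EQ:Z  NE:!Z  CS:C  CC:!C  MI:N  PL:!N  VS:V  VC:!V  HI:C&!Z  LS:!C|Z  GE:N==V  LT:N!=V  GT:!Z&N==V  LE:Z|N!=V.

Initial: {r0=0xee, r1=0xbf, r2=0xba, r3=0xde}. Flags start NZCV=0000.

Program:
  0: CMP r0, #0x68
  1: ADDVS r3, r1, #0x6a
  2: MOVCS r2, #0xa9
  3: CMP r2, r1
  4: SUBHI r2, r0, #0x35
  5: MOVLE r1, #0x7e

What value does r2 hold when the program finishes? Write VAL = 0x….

VAL = 0xa9

0: ✓ CMP  NZCV=1010
1: · ADDVS
2: ✓ MOVCS  r2←0xa9
3: ✓ CMP  NZCV=1000
4: · SUBHI
5: ✓ MOVLE  r1←0x7e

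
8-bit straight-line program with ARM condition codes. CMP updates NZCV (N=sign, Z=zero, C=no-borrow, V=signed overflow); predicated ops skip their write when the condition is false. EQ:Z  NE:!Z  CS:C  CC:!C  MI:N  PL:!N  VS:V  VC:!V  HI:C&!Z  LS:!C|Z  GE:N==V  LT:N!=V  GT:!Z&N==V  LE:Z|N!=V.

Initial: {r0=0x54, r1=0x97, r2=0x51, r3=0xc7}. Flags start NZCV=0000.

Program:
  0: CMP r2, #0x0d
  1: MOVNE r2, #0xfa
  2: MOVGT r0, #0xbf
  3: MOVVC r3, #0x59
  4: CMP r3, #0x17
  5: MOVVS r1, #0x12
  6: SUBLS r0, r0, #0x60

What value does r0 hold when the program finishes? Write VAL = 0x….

[0] flags=0010 → (cmp)
[1] flags=0010 NE?T → r2=0xfa
[2] flags=0010 GT?T → r0=0xbf
[3] flags=0010 VC?T → r3=0x59
[4] flags=0010 → (cmp)
[5] flags=0010 VS?F → skip
[6] flags=0010 LS?F → skip

VAL = 0xbf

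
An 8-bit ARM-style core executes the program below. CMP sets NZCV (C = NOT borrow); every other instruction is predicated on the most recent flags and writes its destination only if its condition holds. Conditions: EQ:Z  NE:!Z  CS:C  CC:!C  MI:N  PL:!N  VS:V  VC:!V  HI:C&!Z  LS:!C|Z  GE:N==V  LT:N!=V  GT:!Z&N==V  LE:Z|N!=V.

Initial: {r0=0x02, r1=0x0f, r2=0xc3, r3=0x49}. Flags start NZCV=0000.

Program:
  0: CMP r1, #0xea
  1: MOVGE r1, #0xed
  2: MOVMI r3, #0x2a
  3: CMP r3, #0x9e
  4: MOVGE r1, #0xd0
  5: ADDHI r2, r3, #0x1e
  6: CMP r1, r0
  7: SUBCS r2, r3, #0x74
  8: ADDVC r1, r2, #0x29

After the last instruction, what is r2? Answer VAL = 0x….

[0] flags=0000 → (cmp)
[1] flags=0000 GE?T → r1=0xed
[2] flags=0000 MI?F → skip
[3] flags=1001 → (cmp)
[4] flags=1001 GE?T → r1=0xd0
[5] flags=1001 HI?F → skip
[6] flags=1010 → (cmp)
[7] flags=1010 CS?T → r2=0xd5
[8] flags=1010 VC?T → r1=0xfe

VAL = 0xd5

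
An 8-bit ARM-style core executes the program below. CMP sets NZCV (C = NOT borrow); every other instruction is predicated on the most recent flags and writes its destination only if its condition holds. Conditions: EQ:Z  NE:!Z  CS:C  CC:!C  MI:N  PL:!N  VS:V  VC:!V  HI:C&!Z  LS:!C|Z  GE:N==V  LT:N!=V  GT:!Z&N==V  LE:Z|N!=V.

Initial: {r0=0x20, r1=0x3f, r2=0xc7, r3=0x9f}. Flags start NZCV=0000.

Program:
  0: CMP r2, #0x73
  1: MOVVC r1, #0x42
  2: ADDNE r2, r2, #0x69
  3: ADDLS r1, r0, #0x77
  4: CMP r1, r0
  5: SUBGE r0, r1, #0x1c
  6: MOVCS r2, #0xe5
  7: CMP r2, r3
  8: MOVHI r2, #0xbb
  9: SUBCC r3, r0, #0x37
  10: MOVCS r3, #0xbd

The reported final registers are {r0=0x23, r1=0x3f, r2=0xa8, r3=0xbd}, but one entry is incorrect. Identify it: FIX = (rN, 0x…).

FIX = (r2, 0xbb)

[0] flags=0011 → (cmp)
[1] flags=0011 VC?F → skip
[2] flags=0011 NE?T → r2=0x30
[3] flags=0011 LS?F → skip
[4] flags=0010 → (cmp)
[5] flags=0010 GE?T → r0=0x23
[6] flags=0010 CS?T → r2=0xe5
[7] flags=0010 → (cmp)
[8] flags=0010 HI?T → r2=0xbb
[9] flags=0010 CC?F → skip
[10] flags=0010 CS?T → r3=0xbd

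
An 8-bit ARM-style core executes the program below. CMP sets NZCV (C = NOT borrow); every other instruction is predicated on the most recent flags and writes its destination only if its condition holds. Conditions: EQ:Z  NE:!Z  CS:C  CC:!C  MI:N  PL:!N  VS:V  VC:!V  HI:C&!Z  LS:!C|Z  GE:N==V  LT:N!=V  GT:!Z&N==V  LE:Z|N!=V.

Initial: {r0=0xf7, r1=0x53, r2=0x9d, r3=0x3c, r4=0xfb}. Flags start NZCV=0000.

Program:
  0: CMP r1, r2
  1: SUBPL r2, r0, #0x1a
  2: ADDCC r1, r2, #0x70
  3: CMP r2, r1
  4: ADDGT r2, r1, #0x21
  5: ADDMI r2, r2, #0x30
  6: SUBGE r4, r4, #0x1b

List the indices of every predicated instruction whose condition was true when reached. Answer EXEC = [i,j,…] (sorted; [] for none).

[0] flags=1001 → (cmp)
[1] flags=1001 PL?F → skip
[2] flags=1001 CC?T → r1=0x0d
[3] flags=1010 → (cmp)
[4] flags=1010 GT?F → skip
[5] flags=1010 MI?T → r2=0xcd
[6] flags=1010 GE?F → skip

EXEC = [2,5]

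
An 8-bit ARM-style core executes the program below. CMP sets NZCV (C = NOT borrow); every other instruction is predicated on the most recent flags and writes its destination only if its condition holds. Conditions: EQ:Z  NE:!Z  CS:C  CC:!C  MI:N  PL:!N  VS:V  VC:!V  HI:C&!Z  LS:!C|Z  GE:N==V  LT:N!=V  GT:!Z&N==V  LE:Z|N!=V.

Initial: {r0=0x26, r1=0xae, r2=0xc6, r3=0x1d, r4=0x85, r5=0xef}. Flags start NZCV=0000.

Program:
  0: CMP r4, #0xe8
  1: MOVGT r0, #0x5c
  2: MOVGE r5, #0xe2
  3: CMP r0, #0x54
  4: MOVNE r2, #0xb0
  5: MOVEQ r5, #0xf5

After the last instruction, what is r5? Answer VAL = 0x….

[0] flags=1000 → (cmp)
[1] flags=1000 GT?F → skip
[2] flags=1000 GE?F → skip
[3] flags=1000 → (cmp)
[4] flags=1000 NE?T → r2=0xb0
[5] flags=1000 EQ?F → skip

VAL = 0xef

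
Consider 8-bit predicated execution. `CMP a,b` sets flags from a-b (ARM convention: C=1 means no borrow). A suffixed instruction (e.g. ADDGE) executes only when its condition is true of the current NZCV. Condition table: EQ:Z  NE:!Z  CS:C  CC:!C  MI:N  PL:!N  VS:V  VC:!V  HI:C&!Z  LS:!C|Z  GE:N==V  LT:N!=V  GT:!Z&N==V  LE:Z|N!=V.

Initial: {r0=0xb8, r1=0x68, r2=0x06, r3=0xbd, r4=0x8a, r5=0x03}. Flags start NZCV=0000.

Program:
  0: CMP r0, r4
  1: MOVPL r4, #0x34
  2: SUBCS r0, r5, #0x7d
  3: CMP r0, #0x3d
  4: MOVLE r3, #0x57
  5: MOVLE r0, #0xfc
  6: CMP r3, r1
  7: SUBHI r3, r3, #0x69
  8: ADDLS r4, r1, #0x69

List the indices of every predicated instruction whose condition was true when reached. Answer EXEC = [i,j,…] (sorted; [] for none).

0: ✓ CMP  NZCV=0010
1: ✓ MOVPL  r4←0x34
2: ✓ SUBCS  r0←0x86
3: ✓ CMP  NZCV=0011
4: ✓ MOVLE  r3←0x57
5: ✓ MOVLE  r0←0xfc
6: ✓ CMP  NZCV=1000
7: · SUBHI
8: ✓ ADDLS  r4←0xd1

EXEC = [1,2,4,5,8]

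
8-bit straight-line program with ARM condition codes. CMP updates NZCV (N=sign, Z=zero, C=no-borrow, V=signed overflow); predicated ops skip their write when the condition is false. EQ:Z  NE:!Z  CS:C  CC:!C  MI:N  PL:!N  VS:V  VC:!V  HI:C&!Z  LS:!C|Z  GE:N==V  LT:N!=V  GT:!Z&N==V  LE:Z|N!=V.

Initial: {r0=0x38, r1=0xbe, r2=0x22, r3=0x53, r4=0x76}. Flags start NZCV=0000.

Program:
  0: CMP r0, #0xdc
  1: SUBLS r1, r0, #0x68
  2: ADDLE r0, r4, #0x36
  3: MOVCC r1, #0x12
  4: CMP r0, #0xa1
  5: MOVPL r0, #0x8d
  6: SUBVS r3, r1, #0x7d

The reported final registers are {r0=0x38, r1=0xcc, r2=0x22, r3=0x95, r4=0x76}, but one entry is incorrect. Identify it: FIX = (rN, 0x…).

FIX = (r1, 0x12)

0: ✓ CMP  NZCV=0000
1: ✓ SUBLS  r1←0xd0
2: · ADDLE
3: ✓ MOVCC  r1←0x12
4: ✓ CMP  NZCV=1001
5: · MOVPL
6: ✓ SUBVS  r3←0x95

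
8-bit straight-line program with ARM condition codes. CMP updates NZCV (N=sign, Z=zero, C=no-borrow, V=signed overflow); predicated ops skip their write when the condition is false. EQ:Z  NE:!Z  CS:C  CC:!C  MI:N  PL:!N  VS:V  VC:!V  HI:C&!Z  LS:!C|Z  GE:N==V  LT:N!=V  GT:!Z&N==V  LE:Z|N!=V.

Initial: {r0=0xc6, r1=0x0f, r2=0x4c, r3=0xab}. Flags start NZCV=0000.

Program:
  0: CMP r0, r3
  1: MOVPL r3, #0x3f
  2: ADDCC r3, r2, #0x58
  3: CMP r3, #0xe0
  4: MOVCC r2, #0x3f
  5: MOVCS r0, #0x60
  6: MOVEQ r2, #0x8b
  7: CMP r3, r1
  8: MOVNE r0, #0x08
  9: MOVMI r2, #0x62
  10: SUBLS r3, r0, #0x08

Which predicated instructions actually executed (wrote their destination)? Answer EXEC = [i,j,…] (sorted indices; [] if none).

[0] flags=0010 → (cmp)
[1] flags=0010 PL?T → r3=0x3f
[2] flags=0010 CC?F → skip
[3] flags=0000 → (cmp)
[4] flags=0000 CC?T → r2=0x3f
[5] flags=0000 CS?F → skip
[6] flags=0000 EQ?F → skip
[7] flags=0010 → (cmp)
[8] flags=0010 NE?T → r0=0x08
[9] flags=0010 MI?F → skip
[10] flags=0010 LS?F → skip

EXEC = [1,4,8]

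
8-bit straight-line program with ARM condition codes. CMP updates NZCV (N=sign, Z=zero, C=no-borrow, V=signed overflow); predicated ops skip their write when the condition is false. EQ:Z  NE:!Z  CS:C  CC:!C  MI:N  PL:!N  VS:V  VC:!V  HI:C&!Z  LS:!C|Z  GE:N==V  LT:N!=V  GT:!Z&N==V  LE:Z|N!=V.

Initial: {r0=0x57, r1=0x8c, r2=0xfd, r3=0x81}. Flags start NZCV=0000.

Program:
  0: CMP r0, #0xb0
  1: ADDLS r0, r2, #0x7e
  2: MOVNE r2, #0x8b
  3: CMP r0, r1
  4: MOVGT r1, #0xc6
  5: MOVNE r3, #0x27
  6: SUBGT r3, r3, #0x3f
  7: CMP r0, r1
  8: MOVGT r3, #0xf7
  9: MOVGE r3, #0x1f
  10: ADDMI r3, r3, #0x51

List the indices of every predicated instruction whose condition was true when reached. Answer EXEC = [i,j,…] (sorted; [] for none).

EXEC = [1,2,4,5,6,8,9,10]

[0] flags=1001 → (cmp)
[1] flags=1001 LS?T → r0=0x7b
[2] flags=1001 NE?T → r2=0x8b
[3] flags=1001 → (cmp)
[4] flags=1001 GT?T → r1=0xc6
[5] flags=1001 NE?T → r3=0x27
[6] flags=1001 GT?T → r3=0xe8
[7] flags=1001 → (cmp)
[8] flags=1001 GT?T → r3=0xf7
[9] flags=1001 GE?T → r3=0x1f
[10] flags=1001 MI?T → r3=0x70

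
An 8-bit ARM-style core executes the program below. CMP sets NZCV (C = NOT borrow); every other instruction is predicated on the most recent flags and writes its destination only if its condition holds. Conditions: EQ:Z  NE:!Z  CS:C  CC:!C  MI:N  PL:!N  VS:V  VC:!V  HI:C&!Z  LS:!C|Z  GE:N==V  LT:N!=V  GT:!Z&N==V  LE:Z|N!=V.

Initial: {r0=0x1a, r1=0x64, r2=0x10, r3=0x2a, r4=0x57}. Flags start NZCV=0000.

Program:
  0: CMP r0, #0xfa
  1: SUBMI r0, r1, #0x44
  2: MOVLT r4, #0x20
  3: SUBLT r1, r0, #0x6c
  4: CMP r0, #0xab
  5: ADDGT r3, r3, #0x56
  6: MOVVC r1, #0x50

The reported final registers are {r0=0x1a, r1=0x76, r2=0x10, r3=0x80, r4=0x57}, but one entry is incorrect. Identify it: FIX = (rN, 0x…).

[0] flags=0000 → (cmp)
[1] flags=0000 MI?F → skip
[2] flags=0000 LT?F → skip
[3] flags=0000 LT?F → skip
[4] flags=0000 → (cmp)
[5] flags=0000 GT?T → r3=0x80
[6] flags=0000 VC?T → r1=0x50

FIX = (r1, 0x50)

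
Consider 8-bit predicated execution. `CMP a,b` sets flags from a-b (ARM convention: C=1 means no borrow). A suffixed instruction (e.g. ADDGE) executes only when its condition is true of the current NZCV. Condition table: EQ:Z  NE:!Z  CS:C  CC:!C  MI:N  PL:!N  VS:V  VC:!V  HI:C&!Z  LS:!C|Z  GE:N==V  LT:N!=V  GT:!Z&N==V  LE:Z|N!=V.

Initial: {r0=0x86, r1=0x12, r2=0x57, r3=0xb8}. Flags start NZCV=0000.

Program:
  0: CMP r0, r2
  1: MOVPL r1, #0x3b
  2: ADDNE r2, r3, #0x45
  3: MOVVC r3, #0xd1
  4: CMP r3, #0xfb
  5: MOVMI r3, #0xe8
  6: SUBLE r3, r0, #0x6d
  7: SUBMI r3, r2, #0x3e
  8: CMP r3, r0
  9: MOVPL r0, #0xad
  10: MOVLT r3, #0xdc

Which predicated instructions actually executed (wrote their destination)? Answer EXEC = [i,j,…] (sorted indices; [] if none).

0: ✓ CMP  NZCV=0011
1: ✓ MOVPL  r1←0x3b
2: ✓ ADDNE  r2←0xfd
3: · MOVVC
4: ✓ CMP  NZCV=1000
5: ✓ MOVMI  r3←0xe8
6: ✓ SUBLE  r3←0x19
7: ✓ SUBMI  r3←0xbf
8: ✓ CMP  NZCV=0010
9: ✓ MOVPL  r0←0xad
10: · MOVLT

EXEC = [1,2,5,6,7,9]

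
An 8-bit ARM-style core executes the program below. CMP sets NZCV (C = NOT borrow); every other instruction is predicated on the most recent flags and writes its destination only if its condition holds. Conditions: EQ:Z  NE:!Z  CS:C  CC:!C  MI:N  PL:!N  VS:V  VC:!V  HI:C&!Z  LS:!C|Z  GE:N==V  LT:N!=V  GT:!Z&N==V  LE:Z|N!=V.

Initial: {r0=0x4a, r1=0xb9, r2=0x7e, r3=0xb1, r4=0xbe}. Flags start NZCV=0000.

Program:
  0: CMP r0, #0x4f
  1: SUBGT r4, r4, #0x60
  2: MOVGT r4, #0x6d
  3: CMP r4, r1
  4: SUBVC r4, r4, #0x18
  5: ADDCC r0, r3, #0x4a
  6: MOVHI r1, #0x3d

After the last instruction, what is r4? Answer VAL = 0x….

[0] flags=1000 → (cmp)
[1] flags=1000 GT?F → skip
[2] flags=1000 GT?F → skip
[3] flags=0010 → (cmp)
[4] flags=0010 VC?T → r4=0xa6
[5] flags=0010 CC?F → skip
[6] flags=0010 HI?T → r1=0x3d

VAL = 0xa6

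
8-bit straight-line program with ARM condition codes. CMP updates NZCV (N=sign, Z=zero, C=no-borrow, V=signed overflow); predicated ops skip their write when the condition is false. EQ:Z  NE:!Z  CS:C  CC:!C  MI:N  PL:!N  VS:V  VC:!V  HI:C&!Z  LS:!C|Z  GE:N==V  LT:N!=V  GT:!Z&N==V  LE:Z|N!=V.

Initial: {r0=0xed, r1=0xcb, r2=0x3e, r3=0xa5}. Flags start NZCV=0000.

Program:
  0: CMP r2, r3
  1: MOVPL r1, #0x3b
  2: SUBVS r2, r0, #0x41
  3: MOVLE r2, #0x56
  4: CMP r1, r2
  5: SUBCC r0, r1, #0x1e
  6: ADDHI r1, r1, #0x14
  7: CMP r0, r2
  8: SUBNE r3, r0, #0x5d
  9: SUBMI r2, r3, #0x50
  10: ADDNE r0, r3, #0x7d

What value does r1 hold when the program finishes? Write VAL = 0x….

[0] flags=1001 → (cmp)
[1] flags=1001 PL?F → skip
[2] flags=1001 VS?T → r2=0xac
[3] flags=1001 LE?F → skip
[4] flags=0010 → (cmp)
[5] flags=0010 CC?F → skip
[6] flags=0010 HI?T → r1=0xdf
[7] flags=0010 → (cmp)
[8] flags=0010 NE?T → r3=0x90
[9] flags=0010 MI?F → skip
[10] flags=0010 NE?T → r0=0x0d

VAL = 0xdf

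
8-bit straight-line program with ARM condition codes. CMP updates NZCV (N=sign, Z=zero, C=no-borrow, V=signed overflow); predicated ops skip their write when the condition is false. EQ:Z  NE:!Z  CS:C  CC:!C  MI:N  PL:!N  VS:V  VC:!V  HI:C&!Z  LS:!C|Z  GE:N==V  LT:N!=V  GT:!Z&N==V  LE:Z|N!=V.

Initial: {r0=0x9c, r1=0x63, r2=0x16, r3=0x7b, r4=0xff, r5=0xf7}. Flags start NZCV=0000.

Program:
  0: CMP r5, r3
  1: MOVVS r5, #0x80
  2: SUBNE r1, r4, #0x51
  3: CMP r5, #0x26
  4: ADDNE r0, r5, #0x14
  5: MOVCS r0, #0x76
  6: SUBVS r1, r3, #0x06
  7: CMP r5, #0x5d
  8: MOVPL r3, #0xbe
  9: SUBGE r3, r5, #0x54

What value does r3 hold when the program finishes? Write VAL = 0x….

VAL = 0xbe

0: ✓ CMP  NZCV=0011
1: ✓ MOVVS  r5←0x80
2: ✓ SUBNE  r1←0xae
3: ✓ CMP  NZCV=0011
4: ✓ ADDNE  r0←0x94
5: ✓ MOVCS  r0←0x76
6: ✓ SUBVS  r1←0x75
7: ✓ CMP  NZCV=0011
8: ✓ MOVPL  r3←0xbe
9: · SUBGE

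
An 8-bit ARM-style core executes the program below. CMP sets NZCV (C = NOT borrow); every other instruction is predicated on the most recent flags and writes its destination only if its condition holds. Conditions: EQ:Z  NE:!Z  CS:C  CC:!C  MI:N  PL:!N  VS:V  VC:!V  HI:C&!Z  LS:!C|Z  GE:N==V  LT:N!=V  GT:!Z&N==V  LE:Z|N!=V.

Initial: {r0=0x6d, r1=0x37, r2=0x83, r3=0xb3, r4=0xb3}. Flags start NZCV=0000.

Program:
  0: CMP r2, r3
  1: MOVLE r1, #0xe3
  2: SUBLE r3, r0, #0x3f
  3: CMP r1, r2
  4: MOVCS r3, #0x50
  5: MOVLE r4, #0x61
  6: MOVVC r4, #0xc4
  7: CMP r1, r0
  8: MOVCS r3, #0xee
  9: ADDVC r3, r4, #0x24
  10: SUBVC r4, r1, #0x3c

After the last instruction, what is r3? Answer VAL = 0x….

VAL = 0xee

[0] flags=1000 → (cmp)
[1] flags=1000 LE?T → r1=0xe3
[2] flags=1000 LE?T → r3=0x2e
[3] flags=0010 → (cmp)
[4] flags=0010 CS?T → r3=0x50
[5] flags=0010 LE?F → skip
[6] flags=0010 VC?T → r4=0xc4
[7] flags=0011 → (cmp)
[8] flags=0011 CS?T → r3=0xee
[9] flags=0011 VC?F → skip
[10] flags=0011 VC?F → skip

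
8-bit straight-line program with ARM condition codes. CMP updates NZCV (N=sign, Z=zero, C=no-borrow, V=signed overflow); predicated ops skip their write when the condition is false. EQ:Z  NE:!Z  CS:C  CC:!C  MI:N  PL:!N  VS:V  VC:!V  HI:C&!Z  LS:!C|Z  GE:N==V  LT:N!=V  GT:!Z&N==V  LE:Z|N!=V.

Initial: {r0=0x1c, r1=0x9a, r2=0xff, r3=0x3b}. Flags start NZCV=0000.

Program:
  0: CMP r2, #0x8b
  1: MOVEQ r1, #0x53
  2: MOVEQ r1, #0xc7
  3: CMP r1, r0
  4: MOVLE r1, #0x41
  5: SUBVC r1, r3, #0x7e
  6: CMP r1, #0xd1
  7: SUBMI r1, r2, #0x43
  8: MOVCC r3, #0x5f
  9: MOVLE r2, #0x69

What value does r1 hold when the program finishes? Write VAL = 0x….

[0] flags=0010 → (cmp)
[1] flags=0010 EQ?F → skip
[2] flags=0010 EQ?F → skip
[3] flags=0011 → (cmp)
[4] flags=0011 LE?T → r1=0x41
[5] flags=0011 VC?F → skip
[6] flags=0000 → (cmp)
[7] flags=0000 MI?F → skip
[8] flags=0000 CC?T → r3=0x5f
[9] flags=0000 LE?F → skip

VAL = 0x41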